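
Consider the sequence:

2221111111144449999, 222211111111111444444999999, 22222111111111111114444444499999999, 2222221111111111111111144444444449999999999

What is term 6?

Each string has the form 2^{n} 1^{3n-1} 4^{2n-2} 9^{2n-2}, where the shown terms are n = 3, 4, 5, 6.
For term 6, n = 8, so the run lengths are 8, 23, 14, 14.

22222222111111111111111111111114444444444444499999999999999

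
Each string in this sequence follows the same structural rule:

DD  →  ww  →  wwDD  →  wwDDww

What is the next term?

This is a Fibonacci-style word recurrence s(k) = s(k−1)·s(k−2): e.g. ww·DD = wwDD.
The next term joins wwDDww and wwDD.

wwDDwwwwDD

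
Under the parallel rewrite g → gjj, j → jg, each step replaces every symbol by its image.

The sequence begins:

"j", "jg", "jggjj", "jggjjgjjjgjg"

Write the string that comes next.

jggjjgjjjgjggjjjgjgjggjjjggjj

Expanding jggjjgjjjgjg: j→jg, g→gjj, g→gjj, j→jg, j→jg, g→gjj, j→jg, j→jg, j→jg, g→gjj, j→jg, g→gjj. Concatenated: jg gjj gjj jg jg gjj jg jg jg gjj jg gjj.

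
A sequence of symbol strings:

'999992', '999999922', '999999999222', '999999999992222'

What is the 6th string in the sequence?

999999999999999222222

Term n consists of 2n+1 9's, followed by n-1 2's, where the shown terms are n = 2, 3, 4, 5.
Setting n = 7 gives 15, 6 characters in each block.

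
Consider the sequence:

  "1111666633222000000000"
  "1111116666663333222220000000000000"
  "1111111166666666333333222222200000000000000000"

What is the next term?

Each string has the form 1^{2n} 6^{2n} 3^{2n-2} 2^{2n-1} 0^{4n+1}, where the shown terms are n = 2, 3, 4.
At n = 5 the blocks have lengths 10, 10, 8, 9, 21.

1111111111666666666633333333222222222000000000000000000000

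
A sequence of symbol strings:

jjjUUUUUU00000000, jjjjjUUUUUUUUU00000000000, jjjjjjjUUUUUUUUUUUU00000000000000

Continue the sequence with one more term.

jjjjjjjjjUUUUUUUUUUUUUUU00000000000000000

Each string has the form j^{2n-1} U^{3n} 0^{3n+2}, where the shown terms are n = 2, 3, 4.
For the next term, n = 5, so the run lengths are 9, 15, 17.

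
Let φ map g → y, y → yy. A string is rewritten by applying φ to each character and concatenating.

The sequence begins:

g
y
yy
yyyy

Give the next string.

Rewriting each symbol of yyyy: y→yy, y→yy, y→yy, y→yy, which concatenates to yy yy yy yy.

yyyyyyyy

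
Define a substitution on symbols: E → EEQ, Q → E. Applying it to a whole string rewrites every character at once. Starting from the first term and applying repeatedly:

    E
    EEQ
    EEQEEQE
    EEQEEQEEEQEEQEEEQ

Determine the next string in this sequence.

Replace each of the 17 characters of EEQEEQEEEQEEQEEEQ in place — EEQ EEQ E EEQ EEQ E EEQ EEQ EEQ E EEQ EEQ E EEQ EEQ EEQ E — and concatenate.

EEQEEQEEEQEEQEEEQEEQEEQEEEQEEQEEEQEEQEEQE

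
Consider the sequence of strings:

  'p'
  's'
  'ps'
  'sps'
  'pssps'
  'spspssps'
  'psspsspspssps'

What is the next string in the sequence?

From term 3 onward, concatenate the second-to-last term with the last: p·s = ps, s·ps = sps, …
So term 8 is spspssps·psspsspspssps.

spspsspspsspsspspssps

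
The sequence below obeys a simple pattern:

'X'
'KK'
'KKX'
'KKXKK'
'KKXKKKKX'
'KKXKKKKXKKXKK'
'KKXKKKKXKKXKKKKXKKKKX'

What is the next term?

KKXKKKKXKKXKKKKXKKKKXKKXKKKKXKKXKK

This is a Fibonacci-style word recurrence s(k) = s(k−1)·s(k−2): e.g. KK·X = KKX.
The next term joins KKXKKKKXKKXKKKKXKKKKX and KKXKKKKXKKXKK.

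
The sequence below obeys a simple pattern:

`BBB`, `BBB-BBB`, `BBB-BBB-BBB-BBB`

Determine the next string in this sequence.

Every step duplicates the string with '-' between the halves.
Doubling BBB-BBB-BBB-BBB with '-' between the halves:

BBB-BBB-BBB-BBB-BBB-BBB-BBB-BBB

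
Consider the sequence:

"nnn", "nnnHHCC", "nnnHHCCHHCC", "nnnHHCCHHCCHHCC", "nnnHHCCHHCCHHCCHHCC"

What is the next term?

Each term is the previous one with HHCC appended.
So the next term is nnnHHCCHHCCHHCCHHCC·HHCC.

nnnHHCCHHCCHHCCHHCCHHCC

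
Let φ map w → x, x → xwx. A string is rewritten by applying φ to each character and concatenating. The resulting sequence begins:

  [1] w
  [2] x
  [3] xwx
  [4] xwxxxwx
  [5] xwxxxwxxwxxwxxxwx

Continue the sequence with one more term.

xwxxxwxxwxxwxxxwxxwxxxwxxwxxxwxxwxxwxxxwx

φ(xwxxxwxxwxxwxxxwx) expands symbol-by-symbol to xwx x xwx xwx xwx x xwx xwx x xwx xwx x xwx xwx xwx x xwx; joining the 17 pieces gives the next term.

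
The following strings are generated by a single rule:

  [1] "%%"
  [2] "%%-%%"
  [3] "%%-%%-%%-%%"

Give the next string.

%%-%%-%%-%%-%%-%%-%%-%%

Each string is two copies of the previous one joined by '-'.
One more doubling of %%-%%-%%-%% gives the answer.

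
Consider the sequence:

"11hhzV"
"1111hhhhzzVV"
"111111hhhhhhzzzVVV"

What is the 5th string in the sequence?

The n-th term is 2n 1's then 2n h's then n z's then n V's (n = 1, 2, …).
Setting n = 5 gives 10, 10, 5, 5 characters in each block.

1111111111hhhhhhhhhhzzzzzVVVVV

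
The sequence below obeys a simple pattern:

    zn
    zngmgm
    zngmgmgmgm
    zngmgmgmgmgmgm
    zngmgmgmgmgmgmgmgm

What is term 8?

Every step adds gmgm to the end: s(k+1) = s(k)·gmgm.
From zngmgmgmgmgmgmgmgm, 3 further steps: zngmgmgmgmgmgmgmgm → zngmgmgmgmgmgmgmgmgmgm → zngmgmgmgmgmgmgmgmgmgmgmgm → (answer).

zngmgmgmgmgmgmgmgmgmgmgmgmgmgm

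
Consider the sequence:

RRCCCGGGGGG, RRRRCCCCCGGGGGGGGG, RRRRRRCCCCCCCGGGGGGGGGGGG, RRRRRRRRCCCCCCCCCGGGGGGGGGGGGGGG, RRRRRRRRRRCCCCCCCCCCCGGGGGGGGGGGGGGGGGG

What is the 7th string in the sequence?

The n-th term is 2n R's then 2n+1 C's then 3n+3 G's (n = 1, 2, …).
At n = 7 the blocks have lengths 14, 15, 24.

RRRRRRRRRRRRRRCCCCCCCCCCCCCCCGGGGGGGGGGGGGGGGGGGGGGGG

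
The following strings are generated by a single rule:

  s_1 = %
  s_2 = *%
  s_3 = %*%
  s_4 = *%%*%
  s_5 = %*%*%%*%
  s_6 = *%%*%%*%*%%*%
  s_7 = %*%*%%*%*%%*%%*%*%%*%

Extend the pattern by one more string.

*%%*%%*%*%%*%%*%*%%*%*%%*%%*%*%%*%

From term 3 onward, concatenate the second-to-last term with the last: %·*% = %*%, *%·%*% = *%%*%, …
Continuing: *%%*%%*%*%%*% · %*%*%%*%*%%*%%*%*%%*% gives term 8.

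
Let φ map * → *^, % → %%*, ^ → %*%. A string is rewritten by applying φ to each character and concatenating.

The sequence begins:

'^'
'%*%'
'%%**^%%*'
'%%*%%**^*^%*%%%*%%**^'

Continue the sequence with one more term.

Rewriting the 21 symbols of %%*%%**^*^%*%%%*%%**^ one by one yields %%* %%* *^ %%* %%* *^ *^ %*% *^ %*% %%* *^ %%* %%* %%* *^ %%* %%* *^ *^ %*%; concatenated:

%%*%%**^%%*%%**^*^%*%*^%*%%%**^%%*%%*%%**^%%*%%**^*^%*%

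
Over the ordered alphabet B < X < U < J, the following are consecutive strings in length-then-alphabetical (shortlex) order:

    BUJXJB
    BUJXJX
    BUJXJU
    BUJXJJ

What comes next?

Find the rightmost character of BUJXJJ below J, bump it to the next letter, and reset everything to its right to B.

BUJUBB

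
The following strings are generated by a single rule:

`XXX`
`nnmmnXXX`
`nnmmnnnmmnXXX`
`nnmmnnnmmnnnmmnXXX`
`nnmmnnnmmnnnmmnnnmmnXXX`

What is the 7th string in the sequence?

nnmmnnnmmnnnmmnnnmmnnnmmnnnmmnXXX

Each term is the previous one with nnmmn prepended.
From nnmmnnnmmnnnmmnnnmmnXXX, 2 further steps: nnmmnnnmmnnnmmnnnmmnXXX → nnmmnnnmmnnnmmnnnmmnnnmmnXXX → (answer).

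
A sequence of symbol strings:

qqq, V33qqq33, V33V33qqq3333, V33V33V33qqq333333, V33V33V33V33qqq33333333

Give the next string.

Each term wraps the previous one in V33 on the left and 33 on the right.
So the next term is V33·V33V33V33V33qqq33333333·33.

V33V33V33V33V33qqq3333333333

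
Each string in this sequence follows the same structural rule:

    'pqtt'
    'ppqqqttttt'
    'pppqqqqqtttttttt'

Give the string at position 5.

Reading off run lengths: p runs 1, 2, 3; q runs 1, 3, 5; t runs 2, 5, 8 — each is linear in n (n = 1, 2, …).
For term 5, n = 5, so the run lengths are 5, 9, 14.

pppppqqqqqqqqqtttttttttttttt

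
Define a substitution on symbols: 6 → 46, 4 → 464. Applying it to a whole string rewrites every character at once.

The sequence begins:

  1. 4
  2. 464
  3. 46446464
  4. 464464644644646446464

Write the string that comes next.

4644646446446464464644644646446446464464644644646446464

Applying the rule to each of the 21 symbols of 464464644644646446464 gives the pieces 464 46 464 464 46 464 46 464 464 46 464 464 46 464 46 464 464 46 464 46 464, which concatenate to the answer.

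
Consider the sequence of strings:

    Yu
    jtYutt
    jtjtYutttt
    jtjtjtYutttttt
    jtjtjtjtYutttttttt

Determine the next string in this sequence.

Every step adds jt to the front and tt to the end of the previous string.
Applying this once more to jtjtjtjtYutttttttt:

jtjtjtjtjtYutttttttttt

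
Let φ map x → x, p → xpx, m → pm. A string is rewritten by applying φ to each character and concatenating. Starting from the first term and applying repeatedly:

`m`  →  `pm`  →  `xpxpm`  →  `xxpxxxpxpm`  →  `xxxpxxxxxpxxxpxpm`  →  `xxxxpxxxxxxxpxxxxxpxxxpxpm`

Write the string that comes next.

Rewriting the 26 symbols of xxxxpxxxxxxxpxxxxxpxxxpxpm one by one yields x x x x xpx x x x x x x x xpx x x x x x xpx x x x xpx x xpx pm; concatenated:

xxxxxpxxxxxxxxxpxxxxxxxpxxxxxpxxxpxpm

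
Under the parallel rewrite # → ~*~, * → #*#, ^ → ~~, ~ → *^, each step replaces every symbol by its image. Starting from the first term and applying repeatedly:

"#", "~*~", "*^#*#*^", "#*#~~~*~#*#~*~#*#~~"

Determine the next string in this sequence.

Rewriting the 19 symbols of #*#~~~*~#*#~*~#*#~~ one by one yields ~*~ #*# ~*~ *^ *^ *^ #*# *^ ~*~ #*# ~*~ *^ #*# *^ ~*~ #*# ~*~ *^ *^; concatenated:

~*~#*#~*~*^*^*^#*#*^~*~#*#~*~*^#*#*^~*~#*#~*~*^*^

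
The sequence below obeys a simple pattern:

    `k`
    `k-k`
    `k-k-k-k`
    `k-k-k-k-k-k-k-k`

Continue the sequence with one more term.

s(k+1) = s(k)·-·s(k) — each term doubles the last with '-' between the halves.
One more doubling of k-k-k-k-k-k-k-k gives the answer.

k-k-k-k-k-k-k-k-k-k-k-k-k-k-k-k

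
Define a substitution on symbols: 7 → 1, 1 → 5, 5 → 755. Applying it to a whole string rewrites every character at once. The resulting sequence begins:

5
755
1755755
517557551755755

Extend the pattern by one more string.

Rewriting the 15 symbols of 517557551755755 one by one yields 755 5 1 755 755 1 755 755 5 1 755 755 1 755 755; concatenated:

755517557551755755517557551755755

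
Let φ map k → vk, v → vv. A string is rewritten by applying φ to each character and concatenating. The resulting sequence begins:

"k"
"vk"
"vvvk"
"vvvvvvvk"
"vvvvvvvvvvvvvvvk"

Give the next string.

φ(vvvvvvvvvvvvvvvk) expands symbol-by-symbol to vv vv vv vv vv vv vv vv vv vv vv vv vv vv vv vk; joining the 16 pieces gives the next term.

vvvvvvvvvvvvvvvvvvvvvvvvvvvvvvvk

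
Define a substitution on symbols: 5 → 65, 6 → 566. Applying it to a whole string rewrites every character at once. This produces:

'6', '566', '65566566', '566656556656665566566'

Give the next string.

6556656656665566656556656665566566566656556656665566566

Applying the rule to each of the 21 symbols of 566656556656665566566 gives the pieces 65 566 566 566 65 566 65 65 566 566 65 566 566 566 65 65 566 566 65 566 566, which concatenate to the answer.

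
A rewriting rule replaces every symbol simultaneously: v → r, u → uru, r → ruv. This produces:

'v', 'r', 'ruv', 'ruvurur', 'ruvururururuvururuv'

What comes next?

Rewriting the 19 symbols of ruvururururuvururuv one by one yields ruv uru r uru ruv uru ruv uru ruv uru ruv uru r uru ruv uru ruv uru r; concatenated:

ruvururururuvururuvururuvururuvururururuvururuvurur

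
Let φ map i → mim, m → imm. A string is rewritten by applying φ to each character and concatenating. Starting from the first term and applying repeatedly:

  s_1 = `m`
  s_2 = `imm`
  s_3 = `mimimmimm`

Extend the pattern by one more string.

immmimimmmimimmimmmimimmimm

Expanding mimimmimm: m→imm, i→mim, m→imm, i→mim, m→imm, m→imm, i→mim, m→imm, m→imm. Concatenated: imm mim imm mim imm imm mim imm imm.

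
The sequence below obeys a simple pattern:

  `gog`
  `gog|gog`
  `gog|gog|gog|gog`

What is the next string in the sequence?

gog|gog|gog|gog|gog|gog|gog|gog

Every step duplicates the string with '|' between the halves.
So the next term is two copies of gog|gog|gog|gog with '|' between the halves.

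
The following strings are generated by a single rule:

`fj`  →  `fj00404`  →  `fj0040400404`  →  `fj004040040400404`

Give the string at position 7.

Each term is the previous one with 00404 appended.
From fj004040040400404, 3 further steps: fj004040040400404 → fj00404004040040400404 → fj0040400404004040040400404 → (answer).

fj004040040400404004040040400404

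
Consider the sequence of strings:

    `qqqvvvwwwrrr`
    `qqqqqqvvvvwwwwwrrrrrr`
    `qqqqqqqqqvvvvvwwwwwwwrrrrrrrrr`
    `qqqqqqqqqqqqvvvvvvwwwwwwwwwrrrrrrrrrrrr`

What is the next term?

qqqqqqqqqqqqqqqvvvvvvvwwwwwwwwwwwrrrrrrrrrrrrrrr

Term n consists of 3n q's, followed by n+2 v's, followed by 2n+1 w's, followed by 3n r's (n = 1, 2, …).
At n = 5 the blocks have lengths 15, 7, 11, 15.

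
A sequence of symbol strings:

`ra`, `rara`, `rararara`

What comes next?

s(k+1) = s(k)·s(k) — each term doubles the last.
So the next term is two copies of rararara.

rararararararara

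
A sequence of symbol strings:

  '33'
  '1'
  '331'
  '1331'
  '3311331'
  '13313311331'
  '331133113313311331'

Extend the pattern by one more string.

From term 3 onward, concatenate the second-to-last term with the last: 33·1 = 331, 1·331 = 1331, …
The next term joins 13313311331 and 331133113313311331.

13313311331331133113313311331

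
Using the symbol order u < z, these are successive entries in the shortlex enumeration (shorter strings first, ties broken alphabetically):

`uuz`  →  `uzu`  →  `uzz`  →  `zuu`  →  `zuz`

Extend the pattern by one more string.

zzu

The successor of zuz increments the rightmost position that isn't already z and resets every position after it to u.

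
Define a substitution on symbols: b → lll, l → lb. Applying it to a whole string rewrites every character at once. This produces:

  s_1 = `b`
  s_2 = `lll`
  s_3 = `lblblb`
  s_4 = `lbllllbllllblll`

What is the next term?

lbllllblblblbllllblblblbllllblblb

Replace each of the 15 characters of lbllllbllllblll in place — lb lll lb lb lb lb lll lb lb lb lb lll lb lb lb — and concatenate.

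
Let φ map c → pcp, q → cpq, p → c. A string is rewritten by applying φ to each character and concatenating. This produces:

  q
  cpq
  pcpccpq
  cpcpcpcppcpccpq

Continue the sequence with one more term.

Replace each of the 15 characters of cpcpcpcppcpccpq in place — pcp c pcp c pcp c pcp c c pcp c pcp pcp c cpq — and concatenate.

pcpcpcpcpcpcpcpccpcpcpcppcpccpq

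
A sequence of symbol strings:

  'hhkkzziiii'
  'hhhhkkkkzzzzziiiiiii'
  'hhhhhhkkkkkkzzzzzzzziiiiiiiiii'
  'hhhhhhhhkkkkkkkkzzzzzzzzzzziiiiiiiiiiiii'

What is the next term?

Each string has the form h^{2n} k^{2n} z^{3n-1} i^{3n+1} (n = 1, 2, …).
For the next term, n = 5, so the run lengths are 10, 10, 14, 16.

hhhhhhhhhhkkkkkkkkkkzzzzzzzzzzzzzziiiiiiiiiiiiiiii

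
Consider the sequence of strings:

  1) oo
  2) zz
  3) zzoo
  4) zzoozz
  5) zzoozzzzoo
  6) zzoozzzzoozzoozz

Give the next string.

Each term (from the third on) is the previous term followed by the one before it: term 3 = zz·oo = zzoo.
Continuing: zzoozzzzoozzoozz · zzoozzzzoo gives term 7.

zzoozzzzoozzoozzzzoozzzzoo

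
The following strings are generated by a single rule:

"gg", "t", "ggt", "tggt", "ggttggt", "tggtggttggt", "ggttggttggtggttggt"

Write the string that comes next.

tggtggttggtggttggttggtggttggt

Each term (from the third on) is the two preceding terms concatenated in order: term 3 = gg·t = ggt.
Continuing: tggtggttggt · ggttggttggtggttggt gives term 8.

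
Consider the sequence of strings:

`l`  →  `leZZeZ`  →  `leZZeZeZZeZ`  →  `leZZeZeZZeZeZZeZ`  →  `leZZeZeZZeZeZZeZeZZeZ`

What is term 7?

leZZeZeZZeZeZZeZeZZeZeZZeZeZZeZ

The strings grow by a fixed suffix eZZeZ each time.
From leZZeZeZZeZeZZeZeZZeZ, 2 further steps: leZZeZeZZeZeZZeZeZZeZ → leZZeZeZZeZeZZeZeZZeZeZZeZ → (answer).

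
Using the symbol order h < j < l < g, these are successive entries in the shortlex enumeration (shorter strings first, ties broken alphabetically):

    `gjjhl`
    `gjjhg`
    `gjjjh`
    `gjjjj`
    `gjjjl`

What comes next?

Treat gjjjl as a base-4 numeral over the given alphabet and add one, carrying through any trailing g's.

gjjjg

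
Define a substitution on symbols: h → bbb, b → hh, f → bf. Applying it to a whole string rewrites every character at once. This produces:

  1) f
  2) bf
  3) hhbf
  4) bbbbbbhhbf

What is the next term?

hhhhhhhhhhhhbbbbbbhhbf

Rewriting each symbol of bbbbbbhhbf: b→hh, b→hh, b→hh, b→hh, b→hh, b→hh, h→bbb, h→bbb, b→hh, f→bf, which concatenates to hh hh hh hh hh hh bbb bbb hh bf.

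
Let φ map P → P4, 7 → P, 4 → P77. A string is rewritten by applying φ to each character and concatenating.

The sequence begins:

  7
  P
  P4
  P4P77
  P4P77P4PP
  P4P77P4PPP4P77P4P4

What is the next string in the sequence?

P4P77P4PPP4P77P4P4P4P77P4PPP4P77P4P77

Replace each of the 18 characters of P4P77P4PPP4P77P4P4 in place — P4 P77 P4 P P P4 P77 P4 P4 P4 P77 P4 P P P4 P77 P4 P77 — and concatenate.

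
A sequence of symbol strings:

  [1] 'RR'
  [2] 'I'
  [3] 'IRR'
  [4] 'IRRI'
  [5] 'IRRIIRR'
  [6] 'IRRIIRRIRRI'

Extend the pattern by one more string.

From term 3 onward, concatenate the last term with the second-to-last: I·RR = IRR, IRR·I = IRRI, …
Continuing: IRRIIRRIRRI · IRRIIRR gives term 7.

IRRIIRRIRRIIRRIIRR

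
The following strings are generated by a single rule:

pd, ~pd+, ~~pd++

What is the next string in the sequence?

s(k+1) = ~·s(k)·+, so each term gains ~ as a prefix and + as a suffix.
Applying this once more to ~~pd++:

~~~pd+++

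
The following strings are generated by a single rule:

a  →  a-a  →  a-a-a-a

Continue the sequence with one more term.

a-a-a-a-a-a-a-a

Every step duplicates the string with '-' between the halves.
One more doubling of a-a-a-a gives the answer.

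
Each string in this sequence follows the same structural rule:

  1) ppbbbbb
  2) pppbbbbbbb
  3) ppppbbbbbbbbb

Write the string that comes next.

pppppbbbbbbbbbbb

Each string has the form p^{n} b^{2n+1}, where the shown terms are n = 2, 3, 4.
For the next term, n = 5, so the run lengths are 5, 11.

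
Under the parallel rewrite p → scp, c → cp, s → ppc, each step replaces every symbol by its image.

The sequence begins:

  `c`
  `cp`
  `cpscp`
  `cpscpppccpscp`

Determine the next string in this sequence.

Rewriting the 13 symbols of cpscpppccpscp one by one yields cp scp ppc cp scp scp scp cp cp scp ppc cp scp; concatenated:

cpscpppccpscpscpscpcpcpscpppccpscp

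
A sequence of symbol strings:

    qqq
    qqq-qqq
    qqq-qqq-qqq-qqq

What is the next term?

qqq-qqq-qqq-qqq-qqq-qqq-qqq-qqq

Every step duplicates the string with '-' between the halves.
So the next term is two copies of qqq-qqq-qqq-qqq with '-' between the halves.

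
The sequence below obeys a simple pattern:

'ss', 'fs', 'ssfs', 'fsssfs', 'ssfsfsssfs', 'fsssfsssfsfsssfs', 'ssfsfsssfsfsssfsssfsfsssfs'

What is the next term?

This is a Fibonacci-style word recurrence s(k) = s(k−2)·s(k−1): e.g. ss·fs = ssfs.
The next term joins fsssfsssfsfsssfs and ssfsfsssfsfsssfsssfsfsssfs.

fsssfsssfsfsssfsssfsfsssfsfsssfsssfsfsssfs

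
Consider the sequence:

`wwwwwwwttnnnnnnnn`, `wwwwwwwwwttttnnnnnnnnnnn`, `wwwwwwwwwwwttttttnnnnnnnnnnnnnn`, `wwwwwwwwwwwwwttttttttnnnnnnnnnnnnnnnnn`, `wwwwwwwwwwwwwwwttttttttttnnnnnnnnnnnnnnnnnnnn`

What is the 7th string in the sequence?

wwwwwwwwwwwwwwwwwwwttttttttttttttnnnnnnnnnnnnnnnnnnnnnnnnnn

Reading off run lengths: w runs 7, 9, 11, 13, 15; t runs 2, 4, 6, 8, 10; n runs 8, 11, 14, 17, 20 — each is linear in n, where the shown terms are n = 2, 3, 4, 5, 6.
At n = 8 the blocks have lengths 19, 14, 26.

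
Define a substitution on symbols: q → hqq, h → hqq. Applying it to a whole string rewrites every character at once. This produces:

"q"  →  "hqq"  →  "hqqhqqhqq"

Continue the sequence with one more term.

hqqhqqhqqhqqhqqhqqhqqhqqhqq

Apply φ to hqqhqqhqq symbol by symbol: h→hqq, q→hqq, q→hqq, h→hqq, q→hqq, q→hqq, h→hqq, q→hqq, q→hqq; joined: hqq hqq hqq hqq hqq hqq hqq hqq hqq.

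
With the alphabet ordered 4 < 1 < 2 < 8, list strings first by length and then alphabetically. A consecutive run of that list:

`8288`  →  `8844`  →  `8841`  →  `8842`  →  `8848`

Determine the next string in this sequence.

The successor of 8848 increments the rightmost position that isn't already 8 and resets every position after it to 4.

8814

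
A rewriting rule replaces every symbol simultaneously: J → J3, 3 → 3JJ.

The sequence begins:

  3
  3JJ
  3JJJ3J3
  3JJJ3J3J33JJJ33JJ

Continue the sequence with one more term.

Replace each of the 17 characters of 3JJJ3J3J33JJJ33JJ in place — 3JJ J3 J3 J3 3JJ J3 3JJ J3 3JJ 3JJ J3 J3 J3 3JJ 3JJ J3 J3 — and concatenate.

3JJJ3J3J33JJJ33JJJ33JJ3JJJ3J3J33JJ3JJJ3J3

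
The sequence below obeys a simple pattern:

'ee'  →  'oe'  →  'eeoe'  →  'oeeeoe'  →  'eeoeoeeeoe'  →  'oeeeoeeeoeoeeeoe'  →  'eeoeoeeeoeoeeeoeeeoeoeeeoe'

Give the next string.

From term 3 onward, concatenate the second-to-last term with the last: ee·oe = eeoe, oe·eeoe = oeeeoe, …
Continuing: oeeeoeeeoeoeeeoe · eeoeoeeeoeoeeeoeeeoeoeeeoe gives term 8.

oeeeoeeeoeoeeeoeeeoeoeeeoeoeeeoeeeoeoeeeoe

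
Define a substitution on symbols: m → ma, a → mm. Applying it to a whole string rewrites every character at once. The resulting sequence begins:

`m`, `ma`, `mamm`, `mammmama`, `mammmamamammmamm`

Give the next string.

Rewriting the 16 symbols of mammmamamammmamm one by one yields ma mm ma ma ma mm ma mm ma mm ma ma ma mm ma ma; concatenated:

mammmamamammmammmammmamamammmama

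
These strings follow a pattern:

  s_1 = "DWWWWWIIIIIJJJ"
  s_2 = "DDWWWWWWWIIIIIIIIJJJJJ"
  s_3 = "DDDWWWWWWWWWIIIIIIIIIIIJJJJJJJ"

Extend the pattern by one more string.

Reading off run lengths: D runs 1, 2, 3; W runs 5, 7, 9; I runs 5, 8, 11; J runs 3, 5, 7 — each is linear in n (n = 1, 2, …).
For the next term, n = 4, so the run lengths are 4, 11, 14, 9.

DDDDWWWWWWWWWWWIIIIIIIIIIIIIIJJJJJJJJJ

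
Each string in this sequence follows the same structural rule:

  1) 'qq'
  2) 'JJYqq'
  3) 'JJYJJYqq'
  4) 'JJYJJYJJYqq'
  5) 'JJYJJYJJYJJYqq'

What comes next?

JJYJJYJJYJJYJJYqq

The strings grow by a fixed prefix JJY each time.
One more step from JJYJJYJJYJJYqq gives the answer.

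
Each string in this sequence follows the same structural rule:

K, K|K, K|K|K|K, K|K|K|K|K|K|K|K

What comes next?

K|K|K|K|K|K|K|K|K|K|K|K|K|K|K|K

s(k+1) = s(k)·|·s(k) — each term doubles the last with '|' between the halves.
So the next term is two copies of K|K|K|K|K|K|K|K with '|' between the halves.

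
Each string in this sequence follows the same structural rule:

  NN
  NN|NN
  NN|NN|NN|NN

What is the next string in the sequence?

NN|NN|NN|NN|NN|NN|NN|NN

s(k+1) = s(k)·|·s(k) — each term doubles the last with '|' between the halves.
One more doubling of NN|NN|NN|NN gives the answer.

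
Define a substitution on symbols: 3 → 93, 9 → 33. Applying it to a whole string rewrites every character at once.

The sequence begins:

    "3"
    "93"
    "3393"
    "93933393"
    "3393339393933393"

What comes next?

93933393939333933393339393933393

Applying the rule to each of the 16 symbols of 3393339393933393 gives the pieces 93 93 33 93 93 93 33 93 33 93 33 93 93 93 33 93, which concatenate to the answer.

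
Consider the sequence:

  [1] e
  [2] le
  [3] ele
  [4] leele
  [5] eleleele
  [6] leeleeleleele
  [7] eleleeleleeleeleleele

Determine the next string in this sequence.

This is a Fibonacci-style word recurrence s(k) = s(k−2)·s(k−1): e.g. e·le = ele.
So term 8 is leeleeleleele·eleleeleleeleeleleele.

leeleeleleeleeleleeleleeleeleleele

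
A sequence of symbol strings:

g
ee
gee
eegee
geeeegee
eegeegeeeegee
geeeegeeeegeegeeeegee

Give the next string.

eegeegeeeegeegeeeegeeeegeegeeeegee

This is a Fibonacci-style word recurrence s(k) = s(k−2)·s(k−1): e.g. g·ee = gee.
So term 8 is eegeegeeeegee·geeeegeeeegeegeeeegee.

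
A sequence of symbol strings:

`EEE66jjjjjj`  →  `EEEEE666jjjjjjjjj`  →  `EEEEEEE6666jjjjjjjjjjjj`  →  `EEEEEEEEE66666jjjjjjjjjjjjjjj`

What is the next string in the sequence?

EEEEEEEEEEE666666jjjjjjjjjjjjjjjjjj

The n-th term is 2n+1 E's then n+1 6's then 3n+3 j's (n = 1, 2, …).
For the next term, n = 5, so the run lengths are 11, 6, 18.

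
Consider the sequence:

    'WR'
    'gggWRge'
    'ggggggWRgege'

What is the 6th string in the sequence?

Every step adds ggg to the front and ge to the end of the previous string.
From ggggggWRgege, 3 further steps: ggggggWRgege → gggggggggWRgegege → ggggggggggggWRgegegege → (answer).

gggggggggggggggWRgegegegege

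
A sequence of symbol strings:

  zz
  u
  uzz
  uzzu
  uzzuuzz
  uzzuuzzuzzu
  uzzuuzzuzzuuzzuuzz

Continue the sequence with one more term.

uzzuuzzuzzuuzzuuzzuzzuuzzuzzu

From term 3 onward, concatenate the last term with the second-to-last: u·zz = uzz, uzz·u = uzzu, …
Continuing: uzzuuzzuzzuuzzuuzz · uzzuuzzuzzu gives term 8.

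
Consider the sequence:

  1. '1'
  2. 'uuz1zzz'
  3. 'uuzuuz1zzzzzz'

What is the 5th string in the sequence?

Every step adds uuz to the front and zzz to the end of the previous string.
From uuzuuz1zzzzzz, 2 further steps: uuzuuz1zzzzzz → uuzuuzuuz1zzzzzzzzz → (answer).

uuzuuzuuzuuz1zzzzzzzzzzzz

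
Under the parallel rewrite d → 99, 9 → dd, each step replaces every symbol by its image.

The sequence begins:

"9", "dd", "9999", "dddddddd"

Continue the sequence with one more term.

Expanding dddddddd: d→99, d→99, d→99, d→99, d→99, d→99, d→99, d→99. Concatenated: 99 99 99 99 99 99 99 99.

9999999999999999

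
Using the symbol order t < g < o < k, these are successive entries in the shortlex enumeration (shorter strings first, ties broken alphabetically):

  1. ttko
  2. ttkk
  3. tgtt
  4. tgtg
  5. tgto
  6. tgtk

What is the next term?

Find the rightmost character of tgtk below k, bump it to the next letter, and reset everything to its right to t.

tggt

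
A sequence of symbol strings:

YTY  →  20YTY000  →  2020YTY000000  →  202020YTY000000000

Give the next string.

Every step adds 20 to the front and 000 to the end of the previous string.
So the next term is 20·202020YTY000000000·000.

20202020YTY000000000000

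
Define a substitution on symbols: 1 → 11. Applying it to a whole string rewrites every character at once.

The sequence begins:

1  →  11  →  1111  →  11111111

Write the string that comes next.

Expanding 11111111: 1→11, 1→11, 1→11, 1→11, 1→11, 1→11, 1→11, 1→11. Concatenated: 11 11 11 11 11 11 11 11.

1111111111111111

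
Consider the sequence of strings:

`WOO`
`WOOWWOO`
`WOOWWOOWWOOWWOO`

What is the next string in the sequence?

Every step duplicates the string with 'W' between the halves.
One more doubling of WOOWWOOWWOOWWOO gives the answer.

WOOWWOOWWOOWWOOWWOOWWOOWWOOWWOO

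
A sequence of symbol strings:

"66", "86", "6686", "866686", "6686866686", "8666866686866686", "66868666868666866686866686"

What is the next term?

866686668686668666868666868666866686866686

This is a Fibonacci-style word recurrence s(k) = s(k−2)·s(k−1): e.g. 66·86 = 6686.
Continuing: 8666866686866686 · 66868666868666866686866686 gives term 8.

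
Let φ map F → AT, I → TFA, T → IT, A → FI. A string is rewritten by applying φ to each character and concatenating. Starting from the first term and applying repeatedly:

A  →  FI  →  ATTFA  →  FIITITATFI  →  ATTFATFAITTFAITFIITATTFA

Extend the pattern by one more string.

FIITITATFIITATFITFAITITATFITFAITATTFATFAITFIITITATFI

Replace each of the 24 characters of ATTFATFAITTFAITFIITATTFA in place — FI IT IT AT FI IT AT FI TFA IT IT AT FI TFA IT AT TFA TFA IT FI IT IT AT FI — and concatenate.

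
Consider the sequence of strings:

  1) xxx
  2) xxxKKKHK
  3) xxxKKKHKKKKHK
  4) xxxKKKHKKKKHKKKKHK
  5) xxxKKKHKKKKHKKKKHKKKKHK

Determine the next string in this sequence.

xxxKKKHKKKKHKKKKHKKKKHKKKKHK

Every step adds KKKHK to the end: s(k+1) = s(k)·KKKHK.
So the next term is xxxKKKHKKKKHKKKKHKKKKHK·KKKHK.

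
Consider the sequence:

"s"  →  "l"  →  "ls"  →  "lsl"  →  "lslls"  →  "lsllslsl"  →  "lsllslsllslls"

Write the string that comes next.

From term 3 onward, concatenate the last term with the second-to-last: l·s = ls, ls·l = lsl, …
Continuing: lsllslsllslls · lsllslsl gives term 8.

lsllslsllsllslsllslsl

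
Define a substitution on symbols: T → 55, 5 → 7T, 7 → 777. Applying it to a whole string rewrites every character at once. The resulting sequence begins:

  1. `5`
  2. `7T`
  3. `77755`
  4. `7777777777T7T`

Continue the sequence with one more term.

7777777777777777777777777777775577755

φ(7777777777T7T) expands symbol-by-symbol to 777 777 777 777 777 777 777 777 777 777 55 777 55; joining the 13 pieces gives the next term.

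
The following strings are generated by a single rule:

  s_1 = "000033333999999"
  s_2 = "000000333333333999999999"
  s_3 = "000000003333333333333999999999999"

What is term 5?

Reading off run lengths: 0 runs 4, 6, 8; 3 runs 5, 9, 13; 9 runs 6, 9, 12 — each is linear in n (n = 1, 2, …).
Setting n = 5 gives 12, 21, 18 characters in each block.

000000000000333333333333333333333999999999999999999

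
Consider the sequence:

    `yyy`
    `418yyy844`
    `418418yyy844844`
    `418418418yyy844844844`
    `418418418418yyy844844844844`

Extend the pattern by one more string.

Each term wraps the previous one in 418 on the left and 844 on the right.
So the next term is 418·418418418418yyy844844844844·844.

418418418418418yyy844844844844844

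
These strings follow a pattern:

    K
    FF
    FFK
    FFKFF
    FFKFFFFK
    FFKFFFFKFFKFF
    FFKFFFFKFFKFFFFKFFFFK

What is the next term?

FFKFFFFKFFKFFFFKFFFFKFFKFFFFKFFKFF

Each term (from the third on) is the previous term followed by the one before it: term 3 = FF·K = FFK.
So term 8 is FFKFFFFKFFKFFFFKFFFFK·FFKFFFFKFFKFF.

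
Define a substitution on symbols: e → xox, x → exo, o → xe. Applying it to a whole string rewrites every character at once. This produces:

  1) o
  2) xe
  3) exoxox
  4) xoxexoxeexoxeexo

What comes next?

Rewriting the 16 symbols of xoxexoxeexoxeexo one by one yields exo xe exo xox exo xe exo xox xox exo xe exo xox xox exo xe; concatenated:

exoxeexoxoxexoxeexoxoxxoxexoxeexoxoxxoxexoxe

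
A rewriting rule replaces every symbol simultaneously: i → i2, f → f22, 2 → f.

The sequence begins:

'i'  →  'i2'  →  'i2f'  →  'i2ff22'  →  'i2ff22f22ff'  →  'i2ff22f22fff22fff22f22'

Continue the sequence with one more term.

φ(i2ff22f22fff22fff22f22) expands symbol-by-symbol to i2 f f22 f22 f f f22 f f f22 f22 f22 f f f22 f22 f22 f f f22 f f; joining the 22 pieces gives the next term.

i2ff22f22fff22fff22f22f22fff22f22f22fff22ff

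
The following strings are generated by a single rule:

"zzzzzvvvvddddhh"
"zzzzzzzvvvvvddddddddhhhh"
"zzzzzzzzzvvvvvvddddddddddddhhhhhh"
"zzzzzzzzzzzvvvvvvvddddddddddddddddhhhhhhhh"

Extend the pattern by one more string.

The n-th term is 2n+3 z's then n+3 v's then 4n d's then 2n h's (n = 1, 2, …).
For the next term, n = 5, so the run lengths are 13, 8, 20, 10.

zzzzzzzzzzzzzvvvvvvvvddddddddddddddddddddhhhhhhhhhh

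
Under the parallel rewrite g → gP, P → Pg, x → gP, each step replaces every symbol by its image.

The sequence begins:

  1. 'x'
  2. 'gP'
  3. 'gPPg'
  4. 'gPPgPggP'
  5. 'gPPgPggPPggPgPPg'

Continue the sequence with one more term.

Rewriting the 16 symbols of gPPgPggPPggPgPPg one by one yields gP Pg Pg gP Pg gP gP Pg Pg gP gP Pg gP Pg Pg gP; concatenated:

gPPgPggPPggPgPPgPggPgPPggPPgPggP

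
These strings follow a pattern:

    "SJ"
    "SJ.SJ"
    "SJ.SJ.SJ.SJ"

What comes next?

SJ.SJ.SJ.SJ.SJ.SJ.SJ.SJ

s(k+1) = s(k)·.·s(k) — each term doubles the last with '.' between the halves.
One more doubling of SJ.SJ.SJ.SJ gives the answer.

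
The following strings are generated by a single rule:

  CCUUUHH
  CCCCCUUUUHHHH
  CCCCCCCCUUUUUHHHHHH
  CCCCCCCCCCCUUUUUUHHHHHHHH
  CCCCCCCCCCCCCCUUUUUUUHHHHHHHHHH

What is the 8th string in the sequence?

CCCCCCCCCCCCCCCCCCCCCCCUUUUUUUUUUHHHHHHHHHHHHHHHH

Each string has the form C^{3n-1} U^{n+2} H^{2n} (n = 1, 2, …).
For term 8, n = 8, so the run lengths are 23, 10, 16.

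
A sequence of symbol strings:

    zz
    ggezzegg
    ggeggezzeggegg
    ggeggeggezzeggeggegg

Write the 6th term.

ggeggeggeggeggezzeggeggeggeggegg

Each term wraps the previous one in gge on the left and egg on the right.
From ggeggeggezzeggeggegg, 2 further steps: ggeggeggezzeggeggegg → ggeggeggeggezzeggeggeggegg → (answer).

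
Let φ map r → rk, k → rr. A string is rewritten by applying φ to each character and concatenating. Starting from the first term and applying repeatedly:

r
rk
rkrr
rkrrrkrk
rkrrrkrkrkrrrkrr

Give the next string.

Rewriting the 16 symbols of rkrrrkrkrkrrrkrr one by one yields rk rr rk rk rk rr rk rr rk rr rk rk rk rr rk rk; concatenated:

rkrrrkrkrkrrrkrrrkrrrkrkrkrrrkrk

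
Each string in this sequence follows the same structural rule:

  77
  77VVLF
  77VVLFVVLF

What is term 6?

77VVLFVVLFVVLFVVLFVVLF

Each term is the previous one with VVLF appended.
From 77VVLFVVLF, 3 further steps: 77VVLFVVLF → 77VVLFVVLFVVLF → 77VVLFVVLFVVLFVVLF → (answer).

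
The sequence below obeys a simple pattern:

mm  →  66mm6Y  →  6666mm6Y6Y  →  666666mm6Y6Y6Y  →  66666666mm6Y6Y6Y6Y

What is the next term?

Each term wraps the previous one in 66 on the left and 6Y on the right.
So the next term is 66·66666666mm6Y6Y6Y6Y·6Y.

6666666666mm6Y6Y6Y6Y6Y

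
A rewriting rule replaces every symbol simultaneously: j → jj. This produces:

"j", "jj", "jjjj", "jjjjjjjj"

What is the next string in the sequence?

Expanding jjjjjjjj: j→jj, j→jj, j→jj, j→jj, j→jj, j→jj, j→jj, j→jj. Concatenated: jj jj jj jj jj jj jj jj.

jjjjjjjjjjjjjjjj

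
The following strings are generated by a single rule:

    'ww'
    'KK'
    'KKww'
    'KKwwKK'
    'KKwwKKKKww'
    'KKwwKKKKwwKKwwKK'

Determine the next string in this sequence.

Each term (from the third on) is the previous term followed by the one before it: term 3 = KK·ww = KKww.
The next term joins KKwwKKKKwwKKwwKK and KKwwKKKKww.

KKwwKKKKwwKKwwKKKKwwKKKKww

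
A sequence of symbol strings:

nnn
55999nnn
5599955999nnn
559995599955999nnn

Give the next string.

Each term is the previous one with 55999 prepended.
One more step from 559995599955999nnn gives the answer.

55999559995599955999nnn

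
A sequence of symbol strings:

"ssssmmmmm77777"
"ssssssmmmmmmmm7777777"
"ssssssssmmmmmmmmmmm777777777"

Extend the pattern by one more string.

ssssssssssmmmmmmmmmmmmmm77777777777

The n-th term is 2n s's then 3n-1 m's then 2n+1 7's, where the shown terms are n = 2, 3, 4.
For the next term, n = 5, so the run lengths are 10, 14, 11.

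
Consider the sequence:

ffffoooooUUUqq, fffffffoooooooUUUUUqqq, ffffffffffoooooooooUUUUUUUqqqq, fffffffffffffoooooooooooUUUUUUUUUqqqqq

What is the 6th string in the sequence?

The n-th term is 3n-2 f's then 2n+1 o's then 2n-1 U's then n q's, where the shown terms are n = 2, 3, 4, 5.
At n = 7 the blocks have lengths 19, 15, 13, 7.

fffffffffffffffffffoooooooooooooooUUUUUUUUUUUUUqqqqqqq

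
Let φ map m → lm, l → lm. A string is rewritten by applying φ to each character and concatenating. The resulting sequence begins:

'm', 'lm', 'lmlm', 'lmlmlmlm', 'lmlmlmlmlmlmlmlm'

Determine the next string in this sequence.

lmlmlmlmlmlmlmlmlmlmlmlmlmlmlmlm

Applying the rule to each of the 16 symbols of lmlmlmlmlmlmlmlm gives the pieces lm lm lm lm lm lm lm lm lm lm lm lm lm lm lm lm, which concatenate to the answer.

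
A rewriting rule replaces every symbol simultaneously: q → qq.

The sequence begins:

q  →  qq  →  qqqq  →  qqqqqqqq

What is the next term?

Rewriting each symbol of qqqqqqqq: q→qq, q→qq, q→qq, q→qq, q→qq, q→qq, q→qq, q→qq, which concatenates to qq qq qq qq qq qq qq qq.

qqqqqqqqqqqqqqqq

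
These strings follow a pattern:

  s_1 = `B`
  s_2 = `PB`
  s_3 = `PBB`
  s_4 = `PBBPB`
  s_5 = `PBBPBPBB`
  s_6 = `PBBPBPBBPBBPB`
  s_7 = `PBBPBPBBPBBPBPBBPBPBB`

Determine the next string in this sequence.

From term 3 onward, concatenate the last term with the second-to-last: PB·B = PBB, PBB·PB = PBBPB, …
Continuing: PBBPBPBBPBBPBPBBPBPBB · PBBPBPBBPBBPB gives term 8.

PBBPBPBBPBBPBPBBPBPBBPBBPBPBBPBBPB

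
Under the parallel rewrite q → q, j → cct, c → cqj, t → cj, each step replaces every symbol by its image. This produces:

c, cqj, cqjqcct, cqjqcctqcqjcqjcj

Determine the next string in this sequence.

Rewriting the 16 symbols of cqjqcctqcqjcqjcj one by one yields cqj q cct q cqj cqj cj q cqj q cct cqj q cct cqj cct; concatenated:

cqjqcctqcqjcqjcjqcqjqcctcqjqcctcqjcct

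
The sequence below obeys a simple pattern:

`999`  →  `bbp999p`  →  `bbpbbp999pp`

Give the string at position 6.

Every step adds bbp to the front and p to the end of the previous string.
From bbpbbp999pp, 3 further steps: bbpbbp999pp → bbpbbpbbp999ppp → bbpbbpbbpbbp999pppp → (answer).

bbpbbpbbpbbpbbp999ppppp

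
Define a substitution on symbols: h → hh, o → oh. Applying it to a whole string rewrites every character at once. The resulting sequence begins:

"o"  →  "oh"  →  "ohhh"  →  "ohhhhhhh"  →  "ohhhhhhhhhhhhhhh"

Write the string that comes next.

Replace each of the 16 characters of ohhhhhhhhhhhhhhh in place — oh hh hh hh hh hh hh hh hh hh hh hh hh hh hh hh — and concatenate.

ohhhhhhhhhhhhhhhhhhhhhhhhhhhhhhh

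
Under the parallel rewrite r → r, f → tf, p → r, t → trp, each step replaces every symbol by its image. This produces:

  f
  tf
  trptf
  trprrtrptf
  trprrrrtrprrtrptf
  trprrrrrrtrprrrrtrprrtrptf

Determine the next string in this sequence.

Replace each of the 26 characters of trprrrrrrtrprrrrtrprrtrptf in place — trp r r r r r r r r trp r r r r r r trp r r r r trp r r trp tf — and concatenate.

trprrrrrrrrtrprrrrrrtrprrrrtrprrtrptf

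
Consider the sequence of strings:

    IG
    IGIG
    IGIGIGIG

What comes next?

Each string is two copies of the previous one concatenated.
Doubling IGIGIGIG:

IGIGIGIGIGIGIGIG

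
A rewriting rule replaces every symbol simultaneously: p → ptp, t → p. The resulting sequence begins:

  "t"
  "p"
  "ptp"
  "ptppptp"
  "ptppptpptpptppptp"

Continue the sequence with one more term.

ptppptpptpptppptpptppptpptppptpptpptppptp

φ(ptppptpptpptppptp) expands symbol-by-symbol to ptp p ptp ptp ptp p ptp ptp p ptp ptp p ptp ptp ptp p ptp; joining the 17 pieces gives the next term.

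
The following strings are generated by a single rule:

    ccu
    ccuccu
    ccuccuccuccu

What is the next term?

Every step duplicates the string.
One more doubling of ccuccuccuccu gives the answer.

ccuccuccuccuccuccuccuccu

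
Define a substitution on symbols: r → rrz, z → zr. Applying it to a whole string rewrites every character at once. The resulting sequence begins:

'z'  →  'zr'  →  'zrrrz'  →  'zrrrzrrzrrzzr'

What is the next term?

Rewriting the 13 symbols of zrrrzrrzrrzzr one by one yields zr rrz rrz rrz zr rrz rrz zr rrz rrz zr zr rrz; concatenated:

zrrrzrrzrrzzrrrzrrzzrrrzrrzzrzrrrz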